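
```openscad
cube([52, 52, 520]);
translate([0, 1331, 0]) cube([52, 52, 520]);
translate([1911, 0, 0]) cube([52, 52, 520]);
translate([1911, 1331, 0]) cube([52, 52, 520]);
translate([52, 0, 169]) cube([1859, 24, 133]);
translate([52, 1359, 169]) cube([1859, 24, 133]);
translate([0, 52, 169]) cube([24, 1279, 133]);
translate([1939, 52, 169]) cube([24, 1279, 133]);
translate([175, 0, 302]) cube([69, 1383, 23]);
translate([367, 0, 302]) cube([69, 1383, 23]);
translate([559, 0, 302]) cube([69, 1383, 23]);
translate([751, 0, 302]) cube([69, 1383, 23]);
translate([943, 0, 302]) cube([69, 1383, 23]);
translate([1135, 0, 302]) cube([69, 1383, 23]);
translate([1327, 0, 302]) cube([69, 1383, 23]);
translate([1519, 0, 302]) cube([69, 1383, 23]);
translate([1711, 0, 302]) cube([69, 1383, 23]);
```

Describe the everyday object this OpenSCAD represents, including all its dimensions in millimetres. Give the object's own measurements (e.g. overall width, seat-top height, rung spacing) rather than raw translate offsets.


A bed frame 1963 mm long (x) by 1383 mm wide (y). Four 52×52 mm corner posts, 520 mm tall, at the corners of the footprint. Four rails of 24 mm thickness and 133 mm height run between adjacent posts with their undersides at z = 169 mm, their outer faces flush with the outside of the frame (the two x-running rails run between the posts' inner faces; the two y-running rails run between the posts' inner faces). 9 slats, each 69 mm wide (x) and 23 mm thick, lie across the top of the two x-running rails, running the full 1383 mm width of the frame in y; along x they sit between the end posts with a 123 mm gap after the −x posts and between neighbouring slats, leaving 131 mm before the +x posts.


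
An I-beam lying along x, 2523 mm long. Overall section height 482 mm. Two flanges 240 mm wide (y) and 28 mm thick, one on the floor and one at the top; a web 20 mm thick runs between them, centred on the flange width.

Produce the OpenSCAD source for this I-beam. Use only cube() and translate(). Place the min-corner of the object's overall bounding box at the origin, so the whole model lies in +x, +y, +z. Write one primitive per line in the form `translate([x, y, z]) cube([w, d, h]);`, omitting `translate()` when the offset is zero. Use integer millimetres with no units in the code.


cube([2523, 240, 28]);
translate([0, 110, 28]) cube([2523, 20, 426]);
translate([0, 0, 454]) cube([2523, 240, 28]);


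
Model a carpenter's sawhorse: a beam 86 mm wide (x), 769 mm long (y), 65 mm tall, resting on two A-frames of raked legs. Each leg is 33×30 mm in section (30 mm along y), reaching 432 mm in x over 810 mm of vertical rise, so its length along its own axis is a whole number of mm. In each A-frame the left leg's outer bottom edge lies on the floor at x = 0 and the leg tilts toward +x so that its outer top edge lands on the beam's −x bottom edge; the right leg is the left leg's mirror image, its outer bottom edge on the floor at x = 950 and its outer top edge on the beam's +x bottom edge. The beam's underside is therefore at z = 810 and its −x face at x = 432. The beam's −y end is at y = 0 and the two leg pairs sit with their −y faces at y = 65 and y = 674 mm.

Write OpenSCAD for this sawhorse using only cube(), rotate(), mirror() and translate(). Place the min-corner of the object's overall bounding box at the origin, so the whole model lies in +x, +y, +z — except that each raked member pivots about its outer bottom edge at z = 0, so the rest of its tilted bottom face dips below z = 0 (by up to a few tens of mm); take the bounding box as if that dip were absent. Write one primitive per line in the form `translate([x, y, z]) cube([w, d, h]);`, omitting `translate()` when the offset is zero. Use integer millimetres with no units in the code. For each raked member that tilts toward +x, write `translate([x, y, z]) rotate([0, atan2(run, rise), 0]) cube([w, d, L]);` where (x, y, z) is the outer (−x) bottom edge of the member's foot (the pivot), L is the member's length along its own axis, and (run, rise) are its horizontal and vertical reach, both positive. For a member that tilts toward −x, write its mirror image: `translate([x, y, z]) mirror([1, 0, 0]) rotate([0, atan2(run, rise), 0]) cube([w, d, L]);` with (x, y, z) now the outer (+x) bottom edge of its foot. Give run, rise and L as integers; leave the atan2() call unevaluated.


translate([432, 0, 810]) cube([86, 769, 65]);
translate([0, 65, 0]) rotate([0, atan2(432, 810), 0]) cube([33, 30, 918]);
translate([950, 65, 0]) mirror([1, 0, 0]) rotate([0, atan2(432, 810), 0]) cube([33, 30, 918]);
translate([0, 674, 0]) rotate([0, atan2(432, 810), 0]) cube([33, 30, 918]);
translate([950, 674, 0]) mirror([1, 0, 0]) rotate([0, atan2(432, 810), 0]) cube([33, 30, 918]);


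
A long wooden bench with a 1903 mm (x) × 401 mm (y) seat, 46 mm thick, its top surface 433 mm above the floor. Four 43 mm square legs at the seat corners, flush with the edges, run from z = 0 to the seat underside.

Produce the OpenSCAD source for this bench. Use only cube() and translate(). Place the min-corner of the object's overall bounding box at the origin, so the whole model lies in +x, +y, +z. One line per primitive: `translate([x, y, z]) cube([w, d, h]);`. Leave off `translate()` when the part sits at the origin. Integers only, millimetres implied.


translate([0, 0, 387]) cube([1903, 401, 46]);
cube([43, 43, 387]);
translate([0, 358, 0]) cube([43, 43, 387]);
translate([1860, 0, 0]) cube([43, 43, 387]);
translate([1860, 358, 0]) cube([43, 43, 387]);


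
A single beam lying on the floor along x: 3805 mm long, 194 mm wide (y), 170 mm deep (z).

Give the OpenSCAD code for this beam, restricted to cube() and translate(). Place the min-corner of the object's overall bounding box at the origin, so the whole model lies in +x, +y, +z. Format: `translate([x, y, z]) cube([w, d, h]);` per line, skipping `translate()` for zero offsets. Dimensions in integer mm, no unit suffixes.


cube([3805, 194, 170]);


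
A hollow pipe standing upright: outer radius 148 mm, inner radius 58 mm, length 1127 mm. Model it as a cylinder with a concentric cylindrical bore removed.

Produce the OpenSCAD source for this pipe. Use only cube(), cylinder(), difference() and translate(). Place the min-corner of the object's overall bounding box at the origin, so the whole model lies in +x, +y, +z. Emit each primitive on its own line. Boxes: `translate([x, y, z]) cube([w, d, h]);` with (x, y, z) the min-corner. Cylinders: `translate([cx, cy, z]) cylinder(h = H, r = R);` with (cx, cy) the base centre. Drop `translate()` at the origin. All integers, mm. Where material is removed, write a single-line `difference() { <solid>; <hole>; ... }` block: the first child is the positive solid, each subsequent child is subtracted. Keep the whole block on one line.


difference() { translate([148, 148, 0]) cylinder(h = 1127, r = 148); translate([148, 148, 0]) cylinder(h = 1127, r = 58); }


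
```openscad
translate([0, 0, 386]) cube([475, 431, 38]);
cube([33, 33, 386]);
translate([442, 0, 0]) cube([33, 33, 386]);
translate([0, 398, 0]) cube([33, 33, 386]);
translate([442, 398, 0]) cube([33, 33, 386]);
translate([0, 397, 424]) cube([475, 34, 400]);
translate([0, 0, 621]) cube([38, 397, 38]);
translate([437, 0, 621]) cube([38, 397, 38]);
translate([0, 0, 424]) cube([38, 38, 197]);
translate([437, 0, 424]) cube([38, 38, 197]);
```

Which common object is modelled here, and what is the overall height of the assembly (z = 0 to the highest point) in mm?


A chair. The overall height is 824 mm.

A slab on four corner posts with a tall panel at the back — a chair. The seat slab sits at z = 386 with thickness 38, and the 400 mm backrest starts at the seat top, so the overall height is 386 + 38 + 400 = 824 mm.


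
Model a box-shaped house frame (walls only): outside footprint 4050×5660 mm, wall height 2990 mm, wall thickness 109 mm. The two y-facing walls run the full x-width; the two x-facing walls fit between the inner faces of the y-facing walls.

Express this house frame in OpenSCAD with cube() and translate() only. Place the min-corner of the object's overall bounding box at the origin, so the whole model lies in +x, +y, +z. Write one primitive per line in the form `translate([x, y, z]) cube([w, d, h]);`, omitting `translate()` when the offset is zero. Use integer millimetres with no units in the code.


cube([4050, 109, 2990]);
translate([0, 5551, 0]) cube([4050, 109, 2990]);
translate([0, 109, 0]) cube([109, 5442, 2990]);
translate([3941, 109, 0]) cube([109, 5442, 2990]);


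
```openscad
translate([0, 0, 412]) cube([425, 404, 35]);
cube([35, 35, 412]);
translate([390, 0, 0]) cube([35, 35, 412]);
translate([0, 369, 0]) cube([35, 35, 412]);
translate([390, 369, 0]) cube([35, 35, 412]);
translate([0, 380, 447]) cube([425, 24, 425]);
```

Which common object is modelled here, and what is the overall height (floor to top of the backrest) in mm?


A chair. The overall height is 872 mm.

A slab on four corner posts with a tall panel at the back — a chair. The seat slab sits at z = 412 with thickness 35, and the 425 mm backrest starts at the seat top, so the overall height is 412 + 35 + 425 = 872 mm.


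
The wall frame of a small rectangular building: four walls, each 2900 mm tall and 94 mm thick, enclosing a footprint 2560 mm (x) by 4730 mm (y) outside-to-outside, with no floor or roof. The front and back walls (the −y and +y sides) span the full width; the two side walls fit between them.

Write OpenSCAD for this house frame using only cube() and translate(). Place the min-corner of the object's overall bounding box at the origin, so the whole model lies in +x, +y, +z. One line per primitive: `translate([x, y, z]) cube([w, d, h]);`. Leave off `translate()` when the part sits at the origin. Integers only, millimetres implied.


cube([2560, 94, 2900]);
translate([0, 4636, 0]) cube([2560, 94, 2900]);
translate([0, 94, 0]) cube([94, 4542, 2900]);
translate([2466, 94, 0]) cube([94, 4542, 2900]);


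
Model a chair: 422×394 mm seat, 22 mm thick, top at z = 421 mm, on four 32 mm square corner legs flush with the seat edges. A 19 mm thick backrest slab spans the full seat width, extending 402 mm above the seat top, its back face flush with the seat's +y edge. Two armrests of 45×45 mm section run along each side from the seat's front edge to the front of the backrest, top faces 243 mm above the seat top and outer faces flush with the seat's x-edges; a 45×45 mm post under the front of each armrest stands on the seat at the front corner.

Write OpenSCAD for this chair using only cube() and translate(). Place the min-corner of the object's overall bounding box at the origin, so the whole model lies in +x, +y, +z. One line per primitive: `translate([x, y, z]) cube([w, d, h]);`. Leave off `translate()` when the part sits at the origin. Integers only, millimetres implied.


// leg_h = 421 - 22 = 399
// arm post h = 243 - 45 = 198
translate([0, 0, 399]) cube([422, 394, 22]);
cube([32, 32, 399]);
translate([390, 0, 0]) cube([32, 32, 399]);
translate([0, 362, 0]) cube([32, 32, 399]);
translate([390, 362, 0]) cube([32, 32, 399]);
translate([0, 375, 421]) cube([422, 19, 402]);
translate([0, 0, 619]) cube([45, 375, 45]);
translate([377, 0, 619]) cube([45, 375, 45]);
translate([0, 0, 421]) cube([45, 45, 198]);
translate([377, 0, 421]) cube([45, 45, 198]);


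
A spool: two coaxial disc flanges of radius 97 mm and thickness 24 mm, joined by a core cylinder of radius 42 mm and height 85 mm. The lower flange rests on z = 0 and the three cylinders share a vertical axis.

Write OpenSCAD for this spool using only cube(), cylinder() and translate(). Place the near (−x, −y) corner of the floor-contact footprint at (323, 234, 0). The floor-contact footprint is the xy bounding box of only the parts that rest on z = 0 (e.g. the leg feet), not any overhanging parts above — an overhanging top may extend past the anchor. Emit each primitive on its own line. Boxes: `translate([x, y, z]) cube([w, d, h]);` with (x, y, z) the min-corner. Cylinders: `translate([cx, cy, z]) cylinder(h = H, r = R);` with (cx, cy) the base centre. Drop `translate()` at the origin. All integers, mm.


translate([420, 331, 0]) cylinder(h = 24, r = 97);
translate([420, 331, 24]) cylinder(h = 85, r = 42);
translate([420, 331, 109]) cylinder(h = 24, r = 97);


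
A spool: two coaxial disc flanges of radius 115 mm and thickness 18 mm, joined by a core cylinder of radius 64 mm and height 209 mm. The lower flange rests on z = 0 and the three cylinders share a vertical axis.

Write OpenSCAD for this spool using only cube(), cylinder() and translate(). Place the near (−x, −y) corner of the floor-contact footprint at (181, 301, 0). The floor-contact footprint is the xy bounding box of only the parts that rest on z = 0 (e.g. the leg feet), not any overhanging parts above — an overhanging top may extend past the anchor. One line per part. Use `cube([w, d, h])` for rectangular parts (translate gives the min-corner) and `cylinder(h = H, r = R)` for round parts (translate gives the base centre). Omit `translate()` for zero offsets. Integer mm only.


translate([296, 416, 0]) cylinder(h = 18, r = 115);
translate([296, 416, 18]) cylinder(h = 209, r = 64);
translate([296, 416, 227]) cylinder(h = 18, r = 115);


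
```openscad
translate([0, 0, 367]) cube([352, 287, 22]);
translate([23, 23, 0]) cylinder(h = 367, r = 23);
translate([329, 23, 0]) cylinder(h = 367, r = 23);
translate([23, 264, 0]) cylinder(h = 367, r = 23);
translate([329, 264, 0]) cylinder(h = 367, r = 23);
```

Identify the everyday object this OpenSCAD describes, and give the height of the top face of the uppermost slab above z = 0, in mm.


A stool. The seat height is 389 mm.

A 352×287×22 slab at z = 367 on four corner cylinders — a stool. The seat top is 367 + 22 = 389 mm.


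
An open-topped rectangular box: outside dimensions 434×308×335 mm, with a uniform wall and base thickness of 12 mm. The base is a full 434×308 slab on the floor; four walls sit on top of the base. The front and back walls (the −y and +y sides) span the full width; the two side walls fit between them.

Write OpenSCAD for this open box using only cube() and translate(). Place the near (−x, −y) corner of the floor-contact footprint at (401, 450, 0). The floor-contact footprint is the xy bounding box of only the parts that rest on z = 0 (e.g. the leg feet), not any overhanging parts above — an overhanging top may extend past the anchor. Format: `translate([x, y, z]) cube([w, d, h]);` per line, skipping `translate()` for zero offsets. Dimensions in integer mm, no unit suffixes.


translate([401, 450, 0]) cube([434, 308, 12]);
translate([401, 450, 12]) cube([434, 12, 323]);
translate([401, 746, 12]) cube([434, 12, 323]);
translate([401, 462, 12]) cube([12, 284, 323]);
translate([823, 462, 12]) cube([12, 284, 323]);


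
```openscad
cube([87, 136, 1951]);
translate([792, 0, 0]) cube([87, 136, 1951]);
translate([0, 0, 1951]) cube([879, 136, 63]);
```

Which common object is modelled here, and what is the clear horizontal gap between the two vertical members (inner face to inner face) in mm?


A door frame. The clear opening width is 705 mm.

Two 1951 mm tall posts with a header on top — a door frame. The left jamb is 87 mm wide at x = 0; the right jamb starts at x = 792. The clear opening is 792 − 87 = 705 mm.


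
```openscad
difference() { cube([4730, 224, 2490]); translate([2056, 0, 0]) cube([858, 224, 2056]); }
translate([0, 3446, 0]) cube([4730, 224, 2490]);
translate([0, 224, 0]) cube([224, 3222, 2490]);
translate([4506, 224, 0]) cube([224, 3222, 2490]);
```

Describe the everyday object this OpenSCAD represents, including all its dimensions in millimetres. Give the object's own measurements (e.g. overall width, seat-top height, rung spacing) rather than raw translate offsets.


A single room: four walls, each 2490 mm tall and 224 mm thick, enclosing an outside footprint 4730×3670 mm (x × y), no floor or roof. The front and back walls (−y and +y sides) run the full x-width; the side walls fit between their inner faces. A door opening 858 mm wide and 2056 mm tall is cut through the front wall from the floor up, its −x edge 2056 mm from the wall's −x end.


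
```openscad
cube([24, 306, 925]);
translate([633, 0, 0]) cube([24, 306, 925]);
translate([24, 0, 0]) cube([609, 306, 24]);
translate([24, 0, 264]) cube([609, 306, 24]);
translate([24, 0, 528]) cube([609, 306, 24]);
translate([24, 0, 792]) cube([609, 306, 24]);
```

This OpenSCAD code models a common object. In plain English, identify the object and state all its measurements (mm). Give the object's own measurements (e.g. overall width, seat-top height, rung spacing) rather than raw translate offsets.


An open bookshelf. Two side panels, each 24 mm thick, 306 mm deep and 925 mm tall, stand 657 mm apart (outside-to-outside). Between them sit 4 shelves, each 24 mm thick and 306 mm deep, spanning the full gap between the sides. The bottom shelf rests on the floor (its underside at z = 0) and the clear gap between one shelf's top and the next shelf's underside is 240 mm.


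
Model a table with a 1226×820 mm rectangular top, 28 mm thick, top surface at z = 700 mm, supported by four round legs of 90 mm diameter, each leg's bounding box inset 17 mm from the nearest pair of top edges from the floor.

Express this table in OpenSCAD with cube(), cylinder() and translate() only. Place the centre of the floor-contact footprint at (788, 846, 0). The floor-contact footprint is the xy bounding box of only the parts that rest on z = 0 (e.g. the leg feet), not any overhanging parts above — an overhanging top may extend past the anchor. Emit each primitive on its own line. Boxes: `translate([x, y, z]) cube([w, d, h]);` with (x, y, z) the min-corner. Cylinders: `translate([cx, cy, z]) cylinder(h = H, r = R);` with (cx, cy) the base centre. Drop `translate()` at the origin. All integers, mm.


translate([175, 436, 672]) cube([1226, 820, 28]);
translate([237, 498, 0]) cylinder(h = 672, r = 45);
translate([1339, 498, 0]) cylinder(h = 672, r = 45);
translate([237, 1194, 0]) cylinder(h = 672, r = 45);
translate([1339, 1194, 0]) cylinder(h = 672, r = 45);


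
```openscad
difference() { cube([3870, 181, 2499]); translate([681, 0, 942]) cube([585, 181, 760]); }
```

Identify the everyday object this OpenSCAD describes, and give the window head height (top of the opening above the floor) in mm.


A wall with a window opening. The window head height is 1702 mm.

A wall with a rectangular opening subtracted — a window. Sill at z = 942, opening 760 mm tall, so the head is at 942 + 760 = 1702 mm.


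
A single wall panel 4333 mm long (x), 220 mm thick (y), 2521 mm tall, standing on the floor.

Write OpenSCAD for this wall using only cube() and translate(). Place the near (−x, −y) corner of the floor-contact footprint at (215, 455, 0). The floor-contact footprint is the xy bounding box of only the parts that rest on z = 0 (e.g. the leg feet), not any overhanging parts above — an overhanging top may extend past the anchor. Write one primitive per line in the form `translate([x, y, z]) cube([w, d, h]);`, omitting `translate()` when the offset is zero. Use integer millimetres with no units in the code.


translate([215, 455, 0]) cube([4333, 220, 2521]);


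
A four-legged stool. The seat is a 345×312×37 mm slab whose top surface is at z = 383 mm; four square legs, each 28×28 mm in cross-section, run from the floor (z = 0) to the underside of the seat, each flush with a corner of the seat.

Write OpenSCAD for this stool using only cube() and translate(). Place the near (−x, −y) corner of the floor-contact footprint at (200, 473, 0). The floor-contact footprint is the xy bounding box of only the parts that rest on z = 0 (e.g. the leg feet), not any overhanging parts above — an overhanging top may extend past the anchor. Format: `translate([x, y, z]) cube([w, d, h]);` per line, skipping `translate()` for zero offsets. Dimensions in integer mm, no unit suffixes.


translate([200, 473, 346]) cube([345, 312, 37]);
translate([200, 473, 0]) cube([28, 28, 346]);
translate([517, 473, 0]) cube([28, 28, 346]);
translate([200, 757, 0]) cube([28, 28, 346]);
translate([517, 757, 0]) cube([28, 28, 346]);


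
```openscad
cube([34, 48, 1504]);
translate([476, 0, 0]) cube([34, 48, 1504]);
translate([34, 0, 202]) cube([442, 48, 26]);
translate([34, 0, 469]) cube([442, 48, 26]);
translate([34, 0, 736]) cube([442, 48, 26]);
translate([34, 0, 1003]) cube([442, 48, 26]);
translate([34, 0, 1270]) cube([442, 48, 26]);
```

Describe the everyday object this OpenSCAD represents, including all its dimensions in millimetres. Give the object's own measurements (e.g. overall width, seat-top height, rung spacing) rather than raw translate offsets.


A straight ladder. Two 34×48 mm vertical rails, 1504 mm tall, stand 510 mm apart (outside-to-outside) with their front faces coplanar on the −y side. 5 rungs, each 48 mm deep and 26 mm tall, span between the inner faces of the rails, front faces flush with the rails. The lowest rung's underside is at z = 202 mm and rungs are spaced 267 mm apart (underside to underside).


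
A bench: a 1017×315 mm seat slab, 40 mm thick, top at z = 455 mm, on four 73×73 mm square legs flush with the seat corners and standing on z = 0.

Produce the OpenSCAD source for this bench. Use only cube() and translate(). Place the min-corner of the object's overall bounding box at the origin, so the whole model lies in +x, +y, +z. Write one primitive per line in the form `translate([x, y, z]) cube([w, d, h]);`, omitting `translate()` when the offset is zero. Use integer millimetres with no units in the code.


translate([0, 0, 415]) cube([1017, 315, 40]);
cube([73, 73, 415]);
translate([0, 242, 0]) cube([73, 73, 415]);
translate([944, 0, 0]) cube([73, 73, 415]);
translate([944, 242, 0]) cube([73, 73, 415]);


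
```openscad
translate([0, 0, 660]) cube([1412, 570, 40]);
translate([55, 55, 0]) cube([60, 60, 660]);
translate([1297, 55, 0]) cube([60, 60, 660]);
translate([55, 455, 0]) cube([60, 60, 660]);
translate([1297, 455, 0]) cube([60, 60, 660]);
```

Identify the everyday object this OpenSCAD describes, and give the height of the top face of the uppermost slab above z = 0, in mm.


A table. The table height is 700 mm.

A 1412×570×40 slab sits at z = 660 on four 60 mm square posts — a table. The top surface is at 660 + 40 = 700 mm.


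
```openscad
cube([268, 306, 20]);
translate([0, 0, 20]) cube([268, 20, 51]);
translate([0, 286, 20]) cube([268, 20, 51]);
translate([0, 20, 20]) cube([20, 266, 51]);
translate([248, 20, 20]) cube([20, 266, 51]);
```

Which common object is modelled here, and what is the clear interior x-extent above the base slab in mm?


An open box. The internal width is 228 mm.

A 268×306 base slab with four walls standing on it — an open box. The base is 268 mm wide and the walls are 20 mm thick, so the internal width is 268 − 2 × 20 = 228 mm.


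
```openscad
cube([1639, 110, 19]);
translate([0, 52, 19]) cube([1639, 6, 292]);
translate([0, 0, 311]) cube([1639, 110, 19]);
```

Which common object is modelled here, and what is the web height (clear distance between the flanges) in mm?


An I-beam. The web height is 292 mm.

Two wide flanges with a thin centred web — an I-beam. Overall 330 mm minus two 19 mm flanges gives a web of 330 − 2·19 = 292 mm.


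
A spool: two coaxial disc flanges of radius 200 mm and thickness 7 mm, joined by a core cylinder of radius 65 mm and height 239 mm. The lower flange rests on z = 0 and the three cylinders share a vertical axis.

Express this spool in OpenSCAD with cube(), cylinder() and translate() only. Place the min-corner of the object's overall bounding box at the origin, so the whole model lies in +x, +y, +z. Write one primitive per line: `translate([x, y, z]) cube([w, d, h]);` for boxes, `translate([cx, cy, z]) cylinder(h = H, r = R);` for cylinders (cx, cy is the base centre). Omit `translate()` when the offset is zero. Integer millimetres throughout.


translate([200, 200, 0]) cylinder(h = 7, r = 200);
translate([200, 200, 7]) cylinder(h = 239, r = 65);
translate([200, 200, 246]) cylinder(h = 7, r = 200);


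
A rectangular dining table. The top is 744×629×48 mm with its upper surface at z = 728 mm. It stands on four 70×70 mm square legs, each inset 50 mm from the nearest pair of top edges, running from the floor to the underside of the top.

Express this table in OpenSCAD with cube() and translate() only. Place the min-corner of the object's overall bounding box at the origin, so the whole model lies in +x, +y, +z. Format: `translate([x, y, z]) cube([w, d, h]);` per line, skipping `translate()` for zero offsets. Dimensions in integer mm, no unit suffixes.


// leg_h = 728 - 48 = 680
translate([0, 0, 680]) cube([744, 629, 48]);
translate([50, 50, 0]) cube([70, 70, 680]);
translate([624, 50, 0]) cube([70, 70, 680]);
translate([50, 509, 0]) cube([70, 70, 680]);
translate([624, 509, 0]) cube([70, 70, 680]);


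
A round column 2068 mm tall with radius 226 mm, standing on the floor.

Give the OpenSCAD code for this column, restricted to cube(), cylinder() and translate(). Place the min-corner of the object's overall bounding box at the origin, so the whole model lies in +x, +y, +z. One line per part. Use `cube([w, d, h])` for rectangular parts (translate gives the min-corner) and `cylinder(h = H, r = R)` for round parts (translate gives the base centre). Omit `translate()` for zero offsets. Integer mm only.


translate([226, 226, 0]) cylinder(h = 2068, r = 226);


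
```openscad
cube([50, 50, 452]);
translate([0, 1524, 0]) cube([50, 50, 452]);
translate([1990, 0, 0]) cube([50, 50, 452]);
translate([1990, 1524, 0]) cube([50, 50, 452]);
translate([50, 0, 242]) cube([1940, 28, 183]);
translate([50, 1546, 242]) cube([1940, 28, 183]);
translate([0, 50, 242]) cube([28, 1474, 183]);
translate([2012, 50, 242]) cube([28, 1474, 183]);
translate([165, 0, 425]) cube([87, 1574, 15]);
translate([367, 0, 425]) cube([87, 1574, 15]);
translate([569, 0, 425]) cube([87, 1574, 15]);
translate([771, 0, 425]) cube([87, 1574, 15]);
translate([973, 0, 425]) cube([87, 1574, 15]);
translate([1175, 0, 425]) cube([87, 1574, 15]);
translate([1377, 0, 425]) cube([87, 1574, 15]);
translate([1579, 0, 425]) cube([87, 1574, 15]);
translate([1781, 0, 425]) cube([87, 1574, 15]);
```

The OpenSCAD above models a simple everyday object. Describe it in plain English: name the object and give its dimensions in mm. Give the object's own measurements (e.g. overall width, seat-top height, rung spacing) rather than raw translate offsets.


A bed frame 2040 mm long (x) by 1574 mm wide (y). Four 50×50 mm corner posts, 452 mm tall, at the corners of the footprint. Four rails of 28 mm thickness and 183 mm height run between adjacent posts with their undersides at z = 242 mm, their outer faces flush with the outside of the frame (the two x-running rails run between the posts' inner faces; the two y-running rails run between the posts' inner faces). 9 slats, each 87 mm wide (x) and 15 mm thick, lie across the top of the two x-running rails, running the full 1574 mm width of the frame in y; along x they sit between the end posts with a 115 mm gap after the −x posts and between neighbouring slats, leaving 122 mm before the +x posts.


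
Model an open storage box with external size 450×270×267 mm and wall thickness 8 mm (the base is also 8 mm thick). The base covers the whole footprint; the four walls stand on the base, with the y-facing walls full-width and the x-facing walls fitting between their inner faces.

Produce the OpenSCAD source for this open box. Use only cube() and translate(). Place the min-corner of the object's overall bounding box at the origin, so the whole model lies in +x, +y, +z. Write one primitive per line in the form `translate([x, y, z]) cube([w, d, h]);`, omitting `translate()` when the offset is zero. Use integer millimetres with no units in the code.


cube([450, 270, 8]);
translate([0, 0, 8]) cube([450, 8, 259]);
translate([0, 262, 8]) cube([450, 8, 259]);
translate([0, 8, 8]) cube([8, 254, 259]);
translate([442, 8, 8]) cube([8, 254, 259]);


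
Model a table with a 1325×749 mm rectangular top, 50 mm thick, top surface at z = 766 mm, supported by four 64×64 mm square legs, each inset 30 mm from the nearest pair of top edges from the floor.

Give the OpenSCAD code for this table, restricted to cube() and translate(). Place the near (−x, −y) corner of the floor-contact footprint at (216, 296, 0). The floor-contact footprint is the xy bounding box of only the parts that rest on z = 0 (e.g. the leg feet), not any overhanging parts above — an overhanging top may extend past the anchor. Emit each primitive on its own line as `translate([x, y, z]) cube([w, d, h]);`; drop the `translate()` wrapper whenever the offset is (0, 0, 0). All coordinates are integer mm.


translate([186, 266, 716]) cube([1325, 749, 50]);
translate([216, 296, 0]) cube([64, 64, 716]);
translate([1417, 296, 0]) cube([64, 64, 716]);
translate([216, 921, 0]) cube([64, 64, 716]);
translate([1417, 921, 0]) cube([64, 64, 716]);


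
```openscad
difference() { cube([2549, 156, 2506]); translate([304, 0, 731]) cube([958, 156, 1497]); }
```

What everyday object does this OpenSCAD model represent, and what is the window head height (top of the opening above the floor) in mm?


A wall with a window opening. The window head height is 2228 mm.

A wall with a rectangular opening subtracted — a window. Sill at z = 731, opening 1497 mm tall, so the head is at 731 + 1497 = 2228 mm.


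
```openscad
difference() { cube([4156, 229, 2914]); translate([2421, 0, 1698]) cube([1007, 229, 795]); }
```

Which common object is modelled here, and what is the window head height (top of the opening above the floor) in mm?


A wall with a window opening. The window head height is 2493 mm.

A wall with a rectangular opening subtracted — a window. Sill at z = 1698, opening 795 mm tall, so the head is at 1698 + 795 = 2493 mm.


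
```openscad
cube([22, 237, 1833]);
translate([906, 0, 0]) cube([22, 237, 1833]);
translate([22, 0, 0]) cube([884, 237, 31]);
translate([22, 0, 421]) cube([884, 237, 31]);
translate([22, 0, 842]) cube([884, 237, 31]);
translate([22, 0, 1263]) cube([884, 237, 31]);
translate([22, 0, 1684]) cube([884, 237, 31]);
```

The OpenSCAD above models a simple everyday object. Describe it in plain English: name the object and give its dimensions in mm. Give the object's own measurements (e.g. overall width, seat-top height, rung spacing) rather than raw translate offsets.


An open bookshelf. Two side panels, each 22 mm thick, 237 mm deep and 1833 mm tall, stand 928 mm apart (outside-to-outside). Between them sit 5 shelves, each 31 mm thick and 237 mm deep, spanning the full gap between the sides. The bottom shelf rests on the floor (its underside at z = 0) and the clear gap between one shelf's top and the next shelf's underside is 390 mm.


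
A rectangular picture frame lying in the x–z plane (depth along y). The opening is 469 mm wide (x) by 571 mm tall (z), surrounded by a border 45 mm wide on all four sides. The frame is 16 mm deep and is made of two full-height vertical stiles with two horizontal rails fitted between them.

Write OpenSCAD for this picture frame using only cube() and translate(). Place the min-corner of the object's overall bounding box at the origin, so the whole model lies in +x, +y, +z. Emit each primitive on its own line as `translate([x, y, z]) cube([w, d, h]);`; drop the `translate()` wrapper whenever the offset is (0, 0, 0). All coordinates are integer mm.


cube([45, 16, 661]);
translate([514, 0, 0]) cube([45, 16, 661]);
translate([45, 0, 0]) cube([469, 16, 45]);
translate([45, 0, 616]) cube([469, 16, 45]);


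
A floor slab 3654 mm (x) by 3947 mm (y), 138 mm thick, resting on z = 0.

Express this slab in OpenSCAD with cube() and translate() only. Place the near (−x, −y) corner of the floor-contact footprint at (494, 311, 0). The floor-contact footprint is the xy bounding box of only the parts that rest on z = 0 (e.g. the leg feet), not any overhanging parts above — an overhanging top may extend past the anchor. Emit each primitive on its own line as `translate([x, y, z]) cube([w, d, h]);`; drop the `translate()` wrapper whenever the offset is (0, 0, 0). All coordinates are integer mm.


translate([494, 311, 0]) cube([3654, 3947, 138]);


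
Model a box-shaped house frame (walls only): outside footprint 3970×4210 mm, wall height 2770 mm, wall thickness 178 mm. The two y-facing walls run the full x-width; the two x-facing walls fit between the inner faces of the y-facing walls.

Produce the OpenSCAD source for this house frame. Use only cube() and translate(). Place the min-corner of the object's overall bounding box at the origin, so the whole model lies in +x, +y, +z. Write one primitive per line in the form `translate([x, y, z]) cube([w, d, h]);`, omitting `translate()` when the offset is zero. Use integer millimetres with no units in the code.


cube([3970, 178, 2770]);
translate([0, 4032, 0]) cube([3970, 178, 2770]);
translate([0, 178, 0]) cube([178, 3854, 2770]);
translate([3792, 178, 0]) cube([178, 3854, 2770]);


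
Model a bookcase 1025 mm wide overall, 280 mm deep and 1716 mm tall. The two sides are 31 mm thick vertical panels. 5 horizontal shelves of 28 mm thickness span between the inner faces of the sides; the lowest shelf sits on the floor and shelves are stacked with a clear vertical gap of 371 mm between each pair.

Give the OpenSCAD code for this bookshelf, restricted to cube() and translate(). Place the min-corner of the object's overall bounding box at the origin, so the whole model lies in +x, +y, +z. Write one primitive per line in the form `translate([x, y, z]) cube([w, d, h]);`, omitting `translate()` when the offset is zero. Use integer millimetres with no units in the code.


cube([31, 280, 1716]);
translate([994, 0, 0]) cube([31, 280, 1716]);
translate([31, 0, 0]) cube([963, 280, 28]);
translate([31, 0, 399]) cube([963, 280, 28]);
translate([31, 0, 798]) cube([963, 280, 28]);
translate([31, 0, 1197]) cube([963, 280, 28]);
translate([31, 0, 1596]) cube([963, 280, 28]);


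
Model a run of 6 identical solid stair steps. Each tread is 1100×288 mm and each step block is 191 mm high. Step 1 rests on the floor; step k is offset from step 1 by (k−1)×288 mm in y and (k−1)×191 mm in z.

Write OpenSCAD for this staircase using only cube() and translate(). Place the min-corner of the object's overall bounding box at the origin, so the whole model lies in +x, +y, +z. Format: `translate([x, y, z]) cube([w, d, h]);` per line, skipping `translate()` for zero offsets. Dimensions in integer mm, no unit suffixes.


cube([1100, 288, 191]);
translate([0, 288, 191]) cube([1100, 288, 191]);
translate([0, 576, 382]) cube([1100, 288, 191]);
translate([0, 864, 573]) cube([1100, 288, 191]);
translate([0, 1152, 764]) cube([1100, 288, 191]);
translate([0, 1440, 955]) cube([1100, 288, 191]);


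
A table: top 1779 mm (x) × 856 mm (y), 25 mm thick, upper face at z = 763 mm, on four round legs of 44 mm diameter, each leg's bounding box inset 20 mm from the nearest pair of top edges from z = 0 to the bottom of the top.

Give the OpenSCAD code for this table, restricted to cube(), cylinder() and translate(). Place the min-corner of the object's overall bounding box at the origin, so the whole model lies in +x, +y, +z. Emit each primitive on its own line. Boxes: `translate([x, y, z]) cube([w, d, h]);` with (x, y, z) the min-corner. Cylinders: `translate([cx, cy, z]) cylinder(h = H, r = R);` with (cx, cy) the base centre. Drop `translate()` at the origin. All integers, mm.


translate([0, 0, 738]) cube([1779, 856, 25]);
translate([42, 42, 0]) cylinder(h = 738, r = 22);
translate([1737, 42, 0]) cylinder(h = 738, r = 22);
translate([42, 814, 0]) cylinder(h = 738, r = 22);
translate([1737, 814, 0]) cylinder(h = 738, r = 22);


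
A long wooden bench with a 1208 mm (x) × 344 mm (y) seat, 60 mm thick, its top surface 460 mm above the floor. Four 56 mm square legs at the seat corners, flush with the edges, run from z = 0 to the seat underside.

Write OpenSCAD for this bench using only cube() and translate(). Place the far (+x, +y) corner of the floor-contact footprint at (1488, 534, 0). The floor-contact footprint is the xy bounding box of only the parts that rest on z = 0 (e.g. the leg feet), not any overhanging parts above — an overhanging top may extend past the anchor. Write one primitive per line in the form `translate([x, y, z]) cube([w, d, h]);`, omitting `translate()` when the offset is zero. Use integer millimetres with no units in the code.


// leg_h = 460 − 60 = 400
translate([280, 190, 400]) cube([1208, 344, 60]);
translate([280, 190, 0]) cube([56, 56, 400]);
translate([280, 478, 0]) cube([56, 56, 400]);
translate([1432, 190, 0]) cube([56, 56, 400]);
translate([1432, 478, 0]) cube([56, 56, 400]);


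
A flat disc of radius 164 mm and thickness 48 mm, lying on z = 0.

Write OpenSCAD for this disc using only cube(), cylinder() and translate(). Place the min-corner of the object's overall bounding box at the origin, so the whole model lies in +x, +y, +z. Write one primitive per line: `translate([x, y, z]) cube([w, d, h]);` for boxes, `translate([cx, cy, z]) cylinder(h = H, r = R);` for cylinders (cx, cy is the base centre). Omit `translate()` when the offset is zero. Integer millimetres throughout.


translate([164, 164, 0]) cylinder(h = 48, r = 164);


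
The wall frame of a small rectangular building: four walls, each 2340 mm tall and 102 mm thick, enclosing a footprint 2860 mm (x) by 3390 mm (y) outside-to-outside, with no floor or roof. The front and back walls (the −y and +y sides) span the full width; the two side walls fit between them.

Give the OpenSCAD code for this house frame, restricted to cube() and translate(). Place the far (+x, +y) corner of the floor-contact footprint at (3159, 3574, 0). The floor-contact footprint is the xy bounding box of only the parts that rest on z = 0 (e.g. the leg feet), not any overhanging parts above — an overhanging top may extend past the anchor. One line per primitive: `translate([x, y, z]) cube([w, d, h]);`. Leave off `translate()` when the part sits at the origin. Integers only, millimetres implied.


translate([299, 184, 0]) cube([2860, 102, 2340]);
translate([299, 3472, 0]) cube([2860, 102, 2340]);
translate([299, 286, 0]) cube([102, 3186, 2340]);
translate([3057, 286, 0]) cube([102, 3186, 2340]);


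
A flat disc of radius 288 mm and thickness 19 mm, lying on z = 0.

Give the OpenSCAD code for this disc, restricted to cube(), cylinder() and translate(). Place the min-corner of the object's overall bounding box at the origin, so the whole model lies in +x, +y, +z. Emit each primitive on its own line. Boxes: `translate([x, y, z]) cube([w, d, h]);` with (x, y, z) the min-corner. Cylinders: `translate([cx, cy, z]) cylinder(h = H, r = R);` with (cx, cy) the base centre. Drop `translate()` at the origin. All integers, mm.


translate([288, 288, 0]) cylinder(h = 19, r = 288);


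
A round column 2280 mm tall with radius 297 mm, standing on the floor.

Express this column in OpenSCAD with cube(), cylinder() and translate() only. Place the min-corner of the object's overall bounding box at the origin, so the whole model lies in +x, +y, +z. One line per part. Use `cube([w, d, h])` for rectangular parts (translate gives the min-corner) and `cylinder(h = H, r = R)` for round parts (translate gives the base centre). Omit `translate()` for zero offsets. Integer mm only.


translate([297, 297, 0]) cylinder(h = 2280, r = 297);


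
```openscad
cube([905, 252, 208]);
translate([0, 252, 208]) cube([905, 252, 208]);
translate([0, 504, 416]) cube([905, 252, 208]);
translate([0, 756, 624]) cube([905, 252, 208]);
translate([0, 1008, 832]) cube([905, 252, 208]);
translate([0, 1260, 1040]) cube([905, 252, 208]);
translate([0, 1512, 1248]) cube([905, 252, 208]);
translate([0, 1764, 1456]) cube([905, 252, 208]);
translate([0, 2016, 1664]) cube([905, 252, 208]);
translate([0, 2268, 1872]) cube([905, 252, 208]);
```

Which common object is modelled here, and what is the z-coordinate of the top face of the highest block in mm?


A staircase. The total rise is 2080 mm.

10 identical blocks, each offset up and back from the previous — a staircase. Each step is 208 mm tall and there are 10 of them, so the total rise is 10 × 208 = 2080 mm.
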